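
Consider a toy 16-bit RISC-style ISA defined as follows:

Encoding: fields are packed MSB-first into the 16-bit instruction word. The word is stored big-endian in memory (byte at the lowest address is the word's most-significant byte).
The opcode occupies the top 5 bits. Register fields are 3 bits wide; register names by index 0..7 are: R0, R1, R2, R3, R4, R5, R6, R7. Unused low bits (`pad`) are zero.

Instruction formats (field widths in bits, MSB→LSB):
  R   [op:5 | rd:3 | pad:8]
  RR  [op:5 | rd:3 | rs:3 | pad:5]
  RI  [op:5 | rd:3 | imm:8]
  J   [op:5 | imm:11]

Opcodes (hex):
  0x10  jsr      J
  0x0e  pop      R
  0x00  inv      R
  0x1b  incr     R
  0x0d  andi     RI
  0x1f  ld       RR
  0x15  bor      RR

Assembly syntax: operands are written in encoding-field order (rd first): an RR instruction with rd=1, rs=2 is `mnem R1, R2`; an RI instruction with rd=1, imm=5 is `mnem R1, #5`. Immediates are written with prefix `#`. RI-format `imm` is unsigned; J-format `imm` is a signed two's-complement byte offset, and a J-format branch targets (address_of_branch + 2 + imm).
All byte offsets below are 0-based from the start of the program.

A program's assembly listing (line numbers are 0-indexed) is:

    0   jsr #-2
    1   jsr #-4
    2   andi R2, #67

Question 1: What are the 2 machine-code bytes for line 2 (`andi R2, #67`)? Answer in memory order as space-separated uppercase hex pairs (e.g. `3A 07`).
6A 43

line 2 (andi): pack op=0xd:5|rd=2:3|imm=67:8 = 0x6a43; big→ 6a 43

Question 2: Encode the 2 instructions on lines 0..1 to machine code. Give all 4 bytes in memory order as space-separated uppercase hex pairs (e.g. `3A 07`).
0. jsr fields op=0x10:5|imm=-2:11 → word 87feh → 87 fe
1. jsr fields op=0x10:5|imm=-4:11 → word 87fch → 87 fc

87 FE 87 FC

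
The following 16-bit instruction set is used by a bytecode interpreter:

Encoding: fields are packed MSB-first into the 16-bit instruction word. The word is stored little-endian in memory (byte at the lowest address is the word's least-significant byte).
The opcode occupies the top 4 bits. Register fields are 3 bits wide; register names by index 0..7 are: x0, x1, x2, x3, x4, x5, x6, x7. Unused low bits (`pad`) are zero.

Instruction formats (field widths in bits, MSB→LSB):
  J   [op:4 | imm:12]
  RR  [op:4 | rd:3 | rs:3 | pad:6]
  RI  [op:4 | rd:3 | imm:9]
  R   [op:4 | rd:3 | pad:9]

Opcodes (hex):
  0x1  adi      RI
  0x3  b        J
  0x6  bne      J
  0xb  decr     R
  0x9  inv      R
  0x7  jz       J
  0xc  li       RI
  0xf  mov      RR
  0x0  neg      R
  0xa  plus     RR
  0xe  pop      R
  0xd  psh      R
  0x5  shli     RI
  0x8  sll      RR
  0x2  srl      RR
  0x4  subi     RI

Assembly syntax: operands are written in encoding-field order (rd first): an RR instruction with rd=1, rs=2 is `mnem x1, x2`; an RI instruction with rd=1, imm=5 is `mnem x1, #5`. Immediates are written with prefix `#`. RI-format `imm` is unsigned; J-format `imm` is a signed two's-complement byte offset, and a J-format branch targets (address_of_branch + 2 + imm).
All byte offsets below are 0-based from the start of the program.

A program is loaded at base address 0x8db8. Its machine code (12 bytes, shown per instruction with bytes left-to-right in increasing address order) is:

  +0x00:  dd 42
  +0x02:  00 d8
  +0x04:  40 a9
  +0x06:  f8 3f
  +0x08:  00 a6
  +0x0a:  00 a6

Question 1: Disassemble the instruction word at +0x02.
off 0x02: read 00 d8 as little → 0xd800
  top 4b → 0xd → psh [R]
  rd@[11:9]=0x4 ⇒ x4

psh x4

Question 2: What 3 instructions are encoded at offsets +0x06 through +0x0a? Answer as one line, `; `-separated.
off 0x06: read f8 3f as little → 0x3ff8
  op=0x3ff8>>12=0x3 ⇒ b (J)
  imm@[11:0]=0xff8 (s12→-8) ⇒ #-8
off 0x08: read 00 a6 as little → 0xa600
  op=0xa600>>12=0xa ⇒ plus (RR)
  rd@[11:9]=0x3 ⇒ x3
  rs@[8:6]=0x0 ⇒ x0
off 0x0a: read 00 a6 as little → 0xa600
  op=0xa600>>12=0xa ⇒ plus (RR)
  rd@[11:9]=0x3 ⇒ x3
  rs@[8:6]=0x0 ⇒ x0

b #-8; plus x3, x0; plus x3, x0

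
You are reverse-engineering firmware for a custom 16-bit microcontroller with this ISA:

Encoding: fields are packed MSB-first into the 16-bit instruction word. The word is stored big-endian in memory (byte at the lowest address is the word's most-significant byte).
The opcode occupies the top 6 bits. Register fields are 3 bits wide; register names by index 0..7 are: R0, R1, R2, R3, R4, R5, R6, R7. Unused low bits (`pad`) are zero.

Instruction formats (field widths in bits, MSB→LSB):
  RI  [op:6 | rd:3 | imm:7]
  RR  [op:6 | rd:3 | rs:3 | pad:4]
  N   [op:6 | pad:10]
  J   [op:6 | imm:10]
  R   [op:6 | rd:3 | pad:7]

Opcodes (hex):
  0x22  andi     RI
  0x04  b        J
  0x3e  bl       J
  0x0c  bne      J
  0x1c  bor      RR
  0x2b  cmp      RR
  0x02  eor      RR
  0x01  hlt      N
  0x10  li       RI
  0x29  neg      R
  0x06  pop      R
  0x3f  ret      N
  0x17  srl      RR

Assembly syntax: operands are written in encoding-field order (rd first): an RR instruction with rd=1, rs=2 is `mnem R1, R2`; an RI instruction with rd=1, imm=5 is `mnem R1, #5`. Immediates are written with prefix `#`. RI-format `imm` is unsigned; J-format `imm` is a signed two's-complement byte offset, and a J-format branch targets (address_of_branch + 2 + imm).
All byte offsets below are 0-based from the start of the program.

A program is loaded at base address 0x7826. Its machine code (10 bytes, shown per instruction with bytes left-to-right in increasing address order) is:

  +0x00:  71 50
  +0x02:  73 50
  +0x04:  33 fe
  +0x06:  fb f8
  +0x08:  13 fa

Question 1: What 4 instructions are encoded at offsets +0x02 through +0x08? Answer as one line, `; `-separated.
bor R6, R5; bne #-2; bl #-8; b #-6

+0x02: 73 50 ⇒ word 0x7350 (big)
  op=0x7350>>10=0x1c ⇒ bor (RR)
  rd@[9:7]=0x6 ⇒ R6
  rs@[6:4]=0x5 ⇒ R5
+0x04: 33 fe ⇒ word 0x33fe (big)
  op=0x33fe>>10=0xc ⇒ bne (J)
  imm@[9:0]=0x3fe (s10→-2) ⇒ #-2
+0x06: fb f8 ⇒ word 0xfbf8 (big)
  op=0xfbf8>>10=0x3e ⇒ bl (J)
  imm@[9:0]=0x3f8 (s10→-8) ⇒ #-8
+0x08: 13 fa ⇒ word 0x13fa (big)
  op=0x13fa>>10=0x4 ⇒ b (J)
  imm@[9:0]=0x3fa (s10→-6) ⇒ #-6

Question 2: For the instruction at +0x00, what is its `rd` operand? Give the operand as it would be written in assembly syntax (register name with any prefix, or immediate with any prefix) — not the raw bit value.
R2

off 0x00: read 71 50 as big → 0x7150
  top 6b → 0x1c → bor [RR]
  rd@[9:7]=0x2 ⇒ R2
  rs@[6:4]=0x5 ⇒ R5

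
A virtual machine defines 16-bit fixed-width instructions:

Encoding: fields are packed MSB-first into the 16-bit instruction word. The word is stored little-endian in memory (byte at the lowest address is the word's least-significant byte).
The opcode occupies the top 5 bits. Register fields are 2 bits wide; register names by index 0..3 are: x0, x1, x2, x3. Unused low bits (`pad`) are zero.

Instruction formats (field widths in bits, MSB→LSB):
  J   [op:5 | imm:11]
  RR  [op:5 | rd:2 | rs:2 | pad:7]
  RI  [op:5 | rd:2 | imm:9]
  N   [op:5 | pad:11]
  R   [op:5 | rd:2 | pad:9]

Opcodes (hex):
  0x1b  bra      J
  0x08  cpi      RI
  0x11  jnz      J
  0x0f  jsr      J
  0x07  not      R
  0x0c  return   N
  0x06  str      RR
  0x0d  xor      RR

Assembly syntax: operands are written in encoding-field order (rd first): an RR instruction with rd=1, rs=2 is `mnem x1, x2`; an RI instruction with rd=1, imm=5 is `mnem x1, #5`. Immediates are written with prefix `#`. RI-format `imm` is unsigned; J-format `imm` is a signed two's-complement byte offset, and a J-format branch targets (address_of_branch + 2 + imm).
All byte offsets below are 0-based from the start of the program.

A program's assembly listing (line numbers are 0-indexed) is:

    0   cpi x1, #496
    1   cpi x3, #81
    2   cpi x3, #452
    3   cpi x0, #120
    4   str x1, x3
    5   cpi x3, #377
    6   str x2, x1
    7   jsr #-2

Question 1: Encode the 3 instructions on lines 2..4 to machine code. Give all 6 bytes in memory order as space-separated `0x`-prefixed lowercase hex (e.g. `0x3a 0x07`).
0xc4 0x47 0x78 0x40 0x80 0x33

2. cpi fields op=0x8:5|rd=3:2|imm=452:9 → word 47c4h → c4 47
3. cpi fields op=0x8:5|rd=0:2|imm=120:9 → word 4078h → 78 40
4. str fields op=0x6:5|rd=1:2|rs=3:2|pad=0:7 → word 3380h → 80 33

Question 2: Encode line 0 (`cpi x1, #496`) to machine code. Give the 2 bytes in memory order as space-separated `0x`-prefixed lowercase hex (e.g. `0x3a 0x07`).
line 0 (cpi): pack op=0x8:5|rd=1:2|imm=496:9 = 0x43f0; little→ f0 43

0xf0 0x43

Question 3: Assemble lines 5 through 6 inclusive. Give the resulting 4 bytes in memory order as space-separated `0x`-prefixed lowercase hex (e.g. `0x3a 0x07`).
5. cpi fields op=0x8:5|rd=3:2|imm=377:9 → word 4779h → 79 47
6. str fields op=0x6:5|rd=2:2|rs=1:2|pad=0:7 → word 3480h → 80 34

0x79 0x47 0x80 0x34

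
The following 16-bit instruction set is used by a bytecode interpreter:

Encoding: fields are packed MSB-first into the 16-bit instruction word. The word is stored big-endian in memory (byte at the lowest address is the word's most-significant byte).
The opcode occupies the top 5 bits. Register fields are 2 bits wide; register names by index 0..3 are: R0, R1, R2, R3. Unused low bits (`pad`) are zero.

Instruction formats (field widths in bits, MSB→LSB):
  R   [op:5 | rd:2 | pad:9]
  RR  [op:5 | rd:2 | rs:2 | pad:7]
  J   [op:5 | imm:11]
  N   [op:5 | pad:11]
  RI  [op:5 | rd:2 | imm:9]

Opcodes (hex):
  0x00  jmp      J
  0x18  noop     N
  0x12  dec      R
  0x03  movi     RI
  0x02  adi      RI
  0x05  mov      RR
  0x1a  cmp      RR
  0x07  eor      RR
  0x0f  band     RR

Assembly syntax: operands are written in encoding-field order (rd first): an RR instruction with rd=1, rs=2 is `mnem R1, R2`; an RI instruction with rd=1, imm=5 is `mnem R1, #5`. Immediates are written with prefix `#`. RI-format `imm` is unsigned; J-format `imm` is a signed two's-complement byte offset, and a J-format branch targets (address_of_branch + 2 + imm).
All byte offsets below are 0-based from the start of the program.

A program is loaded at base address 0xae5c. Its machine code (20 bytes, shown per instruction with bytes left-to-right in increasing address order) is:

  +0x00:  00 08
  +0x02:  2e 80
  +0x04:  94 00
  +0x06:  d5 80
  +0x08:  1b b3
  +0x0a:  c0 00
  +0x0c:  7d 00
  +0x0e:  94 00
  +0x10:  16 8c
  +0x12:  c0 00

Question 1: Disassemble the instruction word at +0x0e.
dec R2

off 0x0e: read 94 00 as big → 0x9400
  opcode bits[15:11]=0x12: dec/R
  rd@[10:9]=0x2 ⇒ R2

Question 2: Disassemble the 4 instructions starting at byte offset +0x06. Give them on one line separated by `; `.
off 0x06: read d5 80 as big → 0xd580
  op=0xd580>>11=0x1a ⇒ cmp (RR)
  [10:9] rd=2 = R2
  [8:7] rs=3 = R3
off 0x08: read 1b b3 as big → 0x1bb3
  op=0x1bb3>>11=0x3 ⇒ movi (RI)
  [10:9] rd=1 = R1
  [8:0] imm=435 = #435
off 0x0a: read c0 00 as big → 0xc000
  op=0xc000>>11=0x18 ⇒ noop (N)
off 0x0c: read 7d 00 as big → 0x7d00
  op=0x7d00>>11=0xf ⇒ band (RR)
  [10:9] rd=2 = R2
  [8:7] rs=2 = R2

cmp R2, R3; movi R1, #435; noop; band R2, R2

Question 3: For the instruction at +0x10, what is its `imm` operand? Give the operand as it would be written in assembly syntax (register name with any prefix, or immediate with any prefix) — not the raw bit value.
#140

[10] 16 8c → 0x168c
  top 5b → 0x2 → adi [RI]
  rd: (w>>9)&0x3=0x3 → R3
  imm: (w>>0)&0x1ff=0x8c → #140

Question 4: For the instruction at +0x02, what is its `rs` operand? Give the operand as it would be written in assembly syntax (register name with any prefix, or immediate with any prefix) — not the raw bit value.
R1

+0x02: 2e 80 ⇒ word 0x2e80 (big)
  opcode bits[15:11]=0x5: mov/RR
  [10:9] rd=3 = R3
  [8:7] rs=1 = R1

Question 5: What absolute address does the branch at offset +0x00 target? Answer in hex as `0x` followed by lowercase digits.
@+00  big-endian(00 08) = 0x0008
  op=0x0008>>11=0x0 ⇒ jmp (J)
  imm@[10:0]=0x8 ⇒ #8
  target = base 0xae5c + off 0x00 + 2 + imm 8 = 0xae66

0xae66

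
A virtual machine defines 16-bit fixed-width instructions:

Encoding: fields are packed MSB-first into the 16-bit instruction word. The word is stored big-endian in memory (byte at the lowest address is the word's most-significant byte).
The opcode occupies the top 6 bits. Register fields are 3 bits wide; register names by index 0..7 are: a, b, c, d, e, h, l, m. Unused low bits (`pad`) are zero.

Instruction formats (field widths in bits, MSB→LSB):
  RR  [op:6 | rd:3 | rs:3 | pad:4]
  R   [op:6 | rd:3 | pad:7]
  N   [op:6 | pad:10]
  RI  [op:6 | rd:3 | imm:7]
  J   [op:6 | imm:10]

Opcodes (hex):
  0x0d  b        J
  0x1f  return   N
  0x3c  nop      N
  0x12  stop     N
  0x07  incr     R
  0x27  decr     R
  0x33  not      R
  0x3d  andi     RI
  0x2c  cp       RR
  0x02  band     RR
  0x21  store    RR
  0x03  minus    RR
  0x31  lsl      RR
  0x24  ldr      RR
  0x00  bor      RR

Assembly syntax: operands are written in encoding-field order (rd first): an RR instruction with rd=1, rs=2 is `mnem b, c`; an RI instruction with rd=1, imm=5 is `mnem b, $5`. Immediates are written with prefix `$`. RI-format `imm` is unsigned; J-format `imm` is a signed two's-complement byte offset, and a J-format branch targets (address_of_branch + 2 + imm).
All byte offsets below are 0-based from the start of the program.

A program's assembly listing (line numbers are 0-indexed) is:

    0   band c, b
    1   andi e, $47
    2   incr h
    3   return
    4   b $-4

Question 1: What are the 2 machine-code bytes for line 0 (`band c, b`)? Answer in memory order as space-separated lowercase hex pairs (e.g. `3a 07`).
line 0 (band): pack op=0x2:6|rd=2:3|rs=1:3|pad=0:4 = 0x0910; big→ 09 10

09 10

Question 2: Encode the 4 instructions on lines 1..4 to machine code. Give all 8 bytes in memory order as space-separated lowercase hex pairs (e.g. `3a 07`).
f6 2f 1e 80 7c 00 37 fc

line 1 (andi): pack op=0x3d:6|rd=4:3|imm=47:7 = 0xf62f; big→ f6 2f
line 2 (incr): pack op=0x7:6|rd=5:3|pad=0:7 = 0x1e80; big→ 1e 80
line 3 (return): pack op=0x1f:6|pad=0:10 = 0x7c00; big→ 7c 00
line 4 (b): pack op=0xd:6|imm=-4:10 = 0x37fc; big→ 37 fc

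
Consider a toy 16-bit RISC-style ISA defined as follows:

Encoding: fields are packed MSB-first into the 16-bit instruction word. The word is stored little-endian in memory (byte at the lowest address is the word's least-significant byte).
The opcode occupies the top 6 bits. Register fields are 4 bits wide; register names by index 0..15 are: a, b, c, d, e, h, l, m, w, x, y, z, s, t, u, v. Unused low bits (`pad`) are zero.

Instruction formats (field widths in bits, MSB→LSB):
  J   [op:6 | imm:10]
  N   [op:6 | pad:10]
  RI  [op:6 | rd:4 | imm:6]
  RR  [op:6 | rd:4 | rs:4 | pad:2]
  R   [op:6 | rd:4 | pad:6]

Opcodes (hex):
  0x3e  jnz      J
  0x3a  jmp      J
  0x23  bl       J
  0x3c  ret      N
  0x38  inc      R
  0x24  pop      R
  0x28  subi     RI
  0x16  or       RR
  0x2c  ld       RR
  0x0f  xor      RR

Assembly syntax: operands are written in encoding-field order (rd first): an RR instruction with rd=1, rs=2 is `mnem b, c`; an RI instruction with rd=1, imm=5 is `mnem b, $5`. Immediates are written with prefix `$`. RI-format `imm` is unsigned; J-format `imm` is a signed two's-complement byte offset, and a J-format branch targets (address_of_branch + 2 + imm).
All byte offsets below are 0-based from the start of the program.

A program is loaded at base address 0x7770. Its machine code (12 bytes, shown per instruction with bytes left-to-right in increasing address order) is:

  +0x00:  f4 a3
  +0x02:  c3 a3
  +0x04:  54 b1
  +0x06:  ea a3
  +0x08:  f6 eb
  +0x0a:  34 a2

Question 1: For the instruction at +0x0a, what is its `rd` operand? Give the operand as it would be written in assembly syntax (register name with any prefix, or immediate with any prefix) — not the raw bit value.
w

[0a] 34 a2 → 0xa234
  op=0xa234>>10=0x28 ⇒ subi (RI)
  rd@[9:6]=0x8 ⇒ w
  imm@[5:0]=0x34 ⇒ $52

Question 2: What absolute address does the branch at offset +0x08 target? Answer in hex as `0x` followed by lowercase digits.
@+08  little-endian(f6 eb) = 0xebf6
  top 6b → 0x3a → jmp [J]
  [9:0] imm=1014 (s10→-10) = $-10
  target = base 0x7770 + off 0x08 + 2 + imm -10 = 0x7770

0x7770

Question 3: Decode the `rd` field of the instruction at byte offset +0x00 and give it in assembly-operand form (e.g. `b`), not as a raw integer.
v

@+00  little-endian(f4 a3) = 0xa3f4
  top 6b → 0x28 → subi [RI]
  rd: (w>>6)&0xf=0xf → v
  imm: (w>>0)&0x3f=0x34 → $52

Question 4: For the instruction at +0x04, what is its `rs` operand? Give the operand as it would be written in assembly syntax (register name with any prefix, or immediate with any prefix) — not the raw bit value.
[04] 54 b1 → 0xb154
  opcode bits[15:10]=0x2c: ld/RR
  rd@[9:6]=0x5 ⇒ h
  rs@[5:2]=0x5 ⇒ h

h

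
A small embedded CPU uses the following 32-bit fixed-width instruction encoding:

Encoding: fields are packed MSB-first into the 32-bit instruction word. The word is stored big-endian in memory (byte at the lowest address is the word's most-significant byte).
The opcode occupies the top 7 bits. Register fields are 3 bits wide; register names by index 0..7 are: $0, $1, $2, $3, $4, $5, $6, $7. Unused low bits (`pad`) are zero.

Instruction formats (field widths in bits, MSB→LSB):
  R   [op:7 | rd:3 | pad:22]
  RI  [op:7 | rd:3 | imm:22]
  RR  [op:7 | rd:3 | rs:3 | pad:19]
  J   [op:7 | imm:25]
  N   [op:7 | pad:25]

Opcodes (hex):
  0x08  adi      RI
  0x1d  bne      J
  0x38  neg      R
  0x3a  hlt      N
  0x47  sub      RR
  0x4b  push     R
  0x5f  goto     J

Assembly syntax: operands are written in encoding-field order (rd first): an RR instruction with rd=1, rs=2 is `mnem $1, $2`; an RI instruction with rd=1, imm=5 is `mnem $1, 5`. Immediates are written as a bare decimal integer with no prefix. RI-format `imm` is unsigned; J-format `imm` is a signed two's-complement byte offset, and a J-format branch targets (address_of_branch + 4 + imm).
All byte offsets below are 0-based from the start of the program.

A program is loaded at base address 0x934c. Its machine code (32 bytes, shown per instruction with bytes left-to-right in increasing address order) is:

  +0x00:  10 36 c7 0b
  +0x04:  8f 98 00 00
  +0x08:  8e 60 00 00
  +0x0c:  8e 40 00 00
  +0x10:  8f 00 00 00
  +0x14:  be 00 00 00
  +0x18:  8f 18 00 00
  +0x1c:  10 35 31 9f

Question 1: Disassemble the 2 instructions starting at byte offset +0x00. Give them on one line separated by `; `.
adi $0, 3589899; sub $6, $3

[00] 10 36 c7 0b → 0x1036c70b
  op=0x1036c70b>>25=0x8 ⇒ adi (RI)
  rd@[24:22]=0x0 ⇒ $0
  imm@[21:0]=0x36c70b ⇒ 3589899
[04] 8f 98 00 00 → 0x8f980000
  op=0x8f980000>>25=0x47 ⇒ sub (RR)
  rd@[24:22]=0x6 ⇒ $6
  rs@[21:19]=0x3 ⇒ $3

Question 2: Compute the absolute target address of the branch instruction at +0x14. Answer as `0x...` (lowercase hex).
0x9364

[14] be 00 00 00 → 0xbe000000
  op=0xbe000000>>25=0x5f ⇒ goto (J)
  [24:0] imm=0 = 0
  target = base 0x934c + off 0x14 + 4 + imm 0 = 0x9364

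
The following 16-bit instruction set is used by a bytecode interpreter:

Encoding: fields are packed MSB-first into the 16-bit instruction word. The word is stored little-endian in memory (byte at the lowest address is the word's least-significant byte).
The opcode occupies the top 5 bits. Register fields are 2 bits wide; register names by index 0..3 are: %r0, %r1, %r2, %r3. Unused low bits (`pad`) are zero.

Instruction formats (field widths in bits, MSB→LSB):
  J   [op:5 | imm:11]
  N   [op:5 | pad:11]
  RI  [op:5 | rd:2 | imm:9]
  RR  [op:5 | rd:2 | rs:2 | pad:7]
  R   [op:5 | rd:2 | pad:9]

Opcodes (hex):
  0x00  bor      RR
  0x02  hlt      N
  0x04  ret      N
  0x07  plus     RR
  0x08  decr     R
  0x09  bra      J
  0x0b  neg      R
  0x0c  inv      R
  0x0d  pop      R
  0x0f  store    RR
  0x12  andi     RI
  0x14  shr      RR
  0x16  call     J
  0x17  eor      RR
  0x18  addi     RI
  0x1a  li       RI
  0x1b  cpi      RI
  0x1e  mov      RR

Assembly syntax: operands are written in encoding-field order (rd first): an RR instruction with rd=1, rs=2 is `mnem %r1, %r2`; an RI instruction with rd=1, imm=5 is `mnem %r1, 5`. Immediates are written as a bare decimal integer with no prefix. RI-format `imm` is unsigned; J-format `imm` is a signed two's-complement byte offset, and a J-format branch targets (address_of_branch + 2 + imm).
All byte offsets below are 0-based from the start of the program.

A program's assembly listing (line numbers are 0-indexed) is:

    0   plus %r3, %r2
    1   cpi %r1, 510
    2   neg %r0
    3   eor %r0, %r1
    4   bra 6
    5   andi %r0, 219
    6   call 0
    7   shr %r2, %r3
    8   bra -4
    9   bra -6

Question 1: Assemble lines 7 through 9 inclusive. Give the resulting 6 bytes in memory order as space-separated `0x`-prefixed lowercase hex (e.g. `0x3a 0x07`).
0x80 0xa5 0xfc 0x4f 0xfa 0x4f

7. shr fields op=0x14:5|rd=2:2|rs=3:2|pad=0:7 → word a580h → 80 a5
8. bra fields op=0x9:5|imm=-4:11 → word 4ffch → fc 4f
9. bra fields op=0x9:5|imm=-6:11 → word 4ffah → fa 4f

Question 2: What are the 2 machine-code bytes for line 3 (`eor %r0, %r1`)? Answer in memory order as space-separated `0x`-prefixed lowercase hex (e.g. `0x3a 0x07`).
3. eor fields op=0x17:5|rd=0:2|rs=1:2|pad=0:7 → word b880h → 80 b8

0x80 0xb8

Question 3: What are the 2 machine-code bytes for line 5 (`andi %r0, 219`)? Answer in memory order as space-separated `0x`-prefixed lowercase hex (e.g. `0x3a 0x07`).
L5: andi op=0x12:5|rd=0:2|imm=219:9 ⇒ 0x90db ⇒ little db 90

0xdb 0x90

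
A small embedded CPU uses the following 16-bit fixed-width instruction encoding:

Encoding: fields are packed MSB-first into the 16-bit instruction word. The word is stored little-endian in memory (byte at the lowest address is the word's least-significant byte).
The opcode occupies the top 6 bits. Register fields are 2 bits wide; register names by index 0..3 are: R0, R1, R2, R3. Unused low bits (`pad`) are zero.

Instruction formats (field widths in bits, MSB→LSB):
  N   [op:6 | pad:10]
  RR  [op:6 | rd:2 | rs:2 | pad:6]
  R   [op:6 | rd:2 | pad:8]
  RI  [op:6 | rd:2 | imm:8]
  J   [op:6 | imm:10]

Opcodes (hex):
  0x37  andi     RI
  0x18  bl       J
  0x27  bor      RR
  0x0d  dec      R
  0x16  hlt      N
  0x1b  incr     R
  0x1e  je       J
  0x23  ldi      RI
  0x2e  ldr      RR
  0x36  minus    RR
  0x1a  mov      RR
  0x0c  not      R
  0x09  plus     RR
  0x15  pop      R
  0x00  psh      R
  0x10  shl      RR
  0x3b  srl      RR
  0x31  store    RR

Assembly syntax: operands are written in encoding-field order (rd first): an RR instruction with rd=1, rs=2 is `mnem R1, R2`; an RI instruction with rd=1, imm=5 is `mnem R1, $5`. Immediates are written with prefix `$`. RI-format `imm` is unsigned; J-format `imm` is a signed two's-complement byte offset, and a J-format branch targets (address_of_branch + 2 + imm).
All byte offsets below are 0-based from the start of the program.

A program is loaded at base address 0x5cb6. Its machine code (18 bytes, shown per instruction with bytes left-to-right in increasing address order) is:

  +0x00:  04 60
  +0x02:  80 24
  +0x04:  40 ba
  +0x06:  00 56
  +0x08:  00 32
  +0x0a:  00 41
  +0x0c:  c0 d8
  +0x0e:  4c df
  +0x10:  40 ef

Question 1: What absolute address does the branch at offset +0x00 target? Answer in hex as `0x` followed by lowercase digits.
@+00  little-endian(04 60) = 0x6004
  opcode bits[15:10]=0x18: bl/J
  imm@[9:0]=0x4 ⇒ $4
  target = base 0x5cb6 + off 0x00 + 2 + imm 4 = 0x5cbc

0x5cbc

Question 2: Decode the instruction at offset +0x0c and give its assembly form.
minus R0, R3

off 0x0c: read c0 d8 as little → 0xd8c0
  opcode bits[15:10]=0x36: minus/RR
  rd@[9:8]=0x0 ⇒ R0
  rs@[7:6]=0x3 ⇒ R3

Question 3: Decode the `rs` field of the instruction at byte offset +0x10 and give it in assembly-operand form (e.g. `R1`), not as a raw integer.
+0x10: 40 ef ⇒ word 0xef40 (little)
  op=0xef40>>10=0x3b ⇒ srl (RR)
  rd@[9:8]=0x3 ⇒ R3
  rs@[7:6]=0x1 ⇒ R1

R1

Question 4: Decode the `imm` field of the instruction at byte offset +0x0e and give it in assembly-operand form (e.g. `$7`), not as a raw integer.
$76

off 0x0e: read 4c df as little → 0xdf4c
  top 6b → 0x37 → andi [RI]
  rd@[9:8]=0x3 ⇒ R3
  imm@[7:0]=0x4c ⇒ $76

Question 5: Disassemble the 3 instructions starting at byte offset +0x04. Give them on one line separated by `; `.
ldr R2, R1; pop R2; not R2

[04] 40 ba → 0xba40
  op=0xba40>>10=0x2e ⇒ ldr (RR)
  [9:8] rd=2 = R2
  [7:6] rs=1 = R1
[06] 00 56 → 0x5600
  op=0x5600>>10=0x15 ⇒ pop (R)
  [9:8] rd=2 = R2
[08] 00 32 → 0x3200
  op=0x3200>>10=0xc ⇒ not (R)
  [9:8] rd=2 = R2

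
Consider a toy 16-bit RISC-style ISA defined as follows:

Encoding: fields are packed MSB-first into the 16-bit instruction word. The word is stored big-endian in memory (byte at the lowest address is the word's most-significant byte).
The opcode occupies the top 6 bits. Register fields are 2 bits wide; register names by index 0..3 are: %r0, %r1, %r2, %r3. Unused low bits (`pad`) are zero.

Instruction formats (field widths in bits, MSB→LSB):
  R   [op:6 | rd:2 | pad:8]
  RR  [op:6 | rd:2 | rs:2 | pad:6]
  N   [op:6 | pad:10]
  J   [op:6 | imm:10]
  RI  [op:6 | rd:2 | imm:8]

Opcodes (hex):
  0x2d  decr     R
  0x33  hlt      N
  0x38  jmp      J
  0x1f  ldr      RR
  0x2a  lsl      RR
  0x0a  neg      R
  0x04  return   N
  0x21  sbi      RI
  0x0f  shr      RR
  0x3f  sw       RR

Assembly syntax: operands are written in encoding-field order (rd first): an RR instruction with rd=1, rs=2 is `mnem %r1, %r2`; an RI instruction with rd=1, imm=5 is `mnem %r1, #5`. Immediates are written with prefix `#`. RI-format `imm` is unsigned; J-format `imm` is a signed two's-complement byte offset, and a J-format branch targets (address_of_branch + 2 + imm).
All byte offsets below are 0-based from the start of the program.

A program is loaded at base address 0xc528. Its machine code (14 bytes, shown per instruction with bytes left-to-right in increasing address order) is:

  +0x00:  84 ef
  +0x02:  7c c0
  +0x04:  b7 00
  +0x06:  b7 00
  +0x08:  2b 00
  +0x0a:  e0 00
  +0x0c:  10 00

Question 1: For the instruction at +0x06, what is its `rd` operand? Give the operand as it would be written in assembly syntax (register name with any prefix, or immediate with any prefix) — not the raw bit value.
[06] b7 00 → 0xb700
  top 6b → 0x2d → decr [R]
  rd: (w>>8)&0x3=0x3 → %r3

%r3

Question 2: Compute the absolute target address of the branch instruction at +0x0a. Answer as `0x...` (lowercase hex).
+0x0a: e0 00 ⇒ word 0xe000 (big)
  op=0xe000>>10=0x38 ⇒ jmp (J)
  [9:0] imm=0 = #0
  target = base 0xc528 + off 0x0a + 2 + imm 0 = 0xc534

0xc534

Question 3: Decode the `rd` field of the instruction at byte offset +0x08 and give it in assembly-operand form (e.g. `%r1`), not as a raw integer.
%r3

+0x08: 2b 00 ⇒ word 0x2b00 (big)
  op=0x2b00>>10=0xa ⇒ neg (R)
  rd: (w>>8)&0x3=0x3 → %r3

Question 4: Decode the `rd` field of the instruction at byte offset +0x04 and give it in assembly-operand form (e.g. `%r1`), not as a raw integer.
[04] b7 00 → 0xb700
  opcode bits[15:10]=0x2d: decr/R
  rd@[9:8]=0x3 ⇒ %r3

%r3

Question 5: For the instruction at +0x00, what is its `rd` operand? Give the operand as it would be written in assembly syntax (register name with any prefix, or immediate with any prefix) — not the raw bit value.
%r0

[00] 84 ef → 0x84ef
  op=0x84ef>>10=0x21 ⇒ sbi (RI)
  [9:8] rd=0 = %r0
  [7:0] imm=239 = #239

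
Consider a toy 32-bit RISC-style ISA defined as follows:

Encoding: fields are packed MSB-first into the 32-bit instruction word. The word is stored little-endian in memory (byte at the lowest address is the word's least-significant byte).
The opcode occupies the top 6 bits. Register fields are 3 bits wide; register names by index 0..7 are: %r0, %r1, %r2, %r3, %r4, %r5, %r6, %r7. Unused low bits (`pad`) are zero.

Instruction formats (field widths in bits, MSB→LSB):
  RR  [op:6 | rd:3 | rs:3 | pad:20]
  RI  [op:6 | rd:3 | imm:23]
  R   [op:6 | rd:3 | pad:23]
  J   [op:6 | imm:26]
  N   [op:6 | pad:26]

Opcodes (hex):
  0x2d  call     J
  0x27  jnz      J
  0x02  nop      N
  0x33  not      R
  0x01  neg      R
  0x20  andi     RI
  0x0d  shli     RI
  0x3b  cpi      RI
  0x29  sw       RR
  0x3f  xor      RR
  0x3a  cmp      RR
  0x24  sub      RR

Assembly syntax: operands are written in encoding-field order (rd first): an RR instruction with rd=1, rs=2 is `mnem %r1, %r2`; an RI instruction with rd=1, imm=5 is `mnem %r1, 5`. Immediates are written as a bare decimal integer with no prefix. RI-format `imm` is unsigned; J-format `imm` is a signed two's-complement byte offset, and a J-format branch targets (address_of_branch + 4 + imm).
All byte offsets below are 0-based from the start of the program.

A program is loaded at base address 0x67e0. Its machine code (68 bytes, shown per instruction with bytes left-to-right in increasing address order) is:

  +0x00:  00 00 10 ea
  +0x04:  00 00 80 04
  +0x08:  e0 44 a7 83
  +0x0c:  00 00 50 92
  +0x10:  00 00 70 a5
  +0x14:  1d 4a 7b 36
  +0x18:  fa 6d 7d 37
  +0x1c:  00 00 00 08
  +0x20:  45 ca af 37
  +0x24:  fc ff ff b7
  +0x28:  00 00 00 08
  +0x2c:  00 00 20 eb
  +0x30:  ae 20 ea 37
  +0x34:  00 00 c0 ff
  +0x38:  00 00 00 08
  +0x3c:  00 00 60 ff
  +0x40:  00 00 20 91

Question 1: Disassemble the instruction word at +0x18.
shli %r6, 8220154

[18] fa 6d 7d 37 → 0x377d6dfa
  opcode bits[31:26]=0xd: shli/RI
  [25:23] rd=6 = %r6
  [22:0] imm=8220154 = 8220154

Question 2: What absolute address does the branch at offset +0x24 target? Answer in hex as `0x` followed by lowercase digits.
off 0x24: read fc ff ff b7 as little → 0xb7fffffc
  top 6b → 0x2d → call [J]
  [25:0] imm=67108860 (s26→-4) = -4
  target = base 0x67e0 + off 0x24 + 4 + imm -4 = 0x6804

0x6804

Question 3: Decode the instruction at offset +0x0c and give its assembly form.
off 0x0c: read 00 00 50 92 as little → 0x92500000
  top 6b → 0x24 → sub [RR]
  rd@[25:23]=0x4 ⇒ %r4
  rs@[22:20]=0x5 ⇒ %r5

sub %r4, %r5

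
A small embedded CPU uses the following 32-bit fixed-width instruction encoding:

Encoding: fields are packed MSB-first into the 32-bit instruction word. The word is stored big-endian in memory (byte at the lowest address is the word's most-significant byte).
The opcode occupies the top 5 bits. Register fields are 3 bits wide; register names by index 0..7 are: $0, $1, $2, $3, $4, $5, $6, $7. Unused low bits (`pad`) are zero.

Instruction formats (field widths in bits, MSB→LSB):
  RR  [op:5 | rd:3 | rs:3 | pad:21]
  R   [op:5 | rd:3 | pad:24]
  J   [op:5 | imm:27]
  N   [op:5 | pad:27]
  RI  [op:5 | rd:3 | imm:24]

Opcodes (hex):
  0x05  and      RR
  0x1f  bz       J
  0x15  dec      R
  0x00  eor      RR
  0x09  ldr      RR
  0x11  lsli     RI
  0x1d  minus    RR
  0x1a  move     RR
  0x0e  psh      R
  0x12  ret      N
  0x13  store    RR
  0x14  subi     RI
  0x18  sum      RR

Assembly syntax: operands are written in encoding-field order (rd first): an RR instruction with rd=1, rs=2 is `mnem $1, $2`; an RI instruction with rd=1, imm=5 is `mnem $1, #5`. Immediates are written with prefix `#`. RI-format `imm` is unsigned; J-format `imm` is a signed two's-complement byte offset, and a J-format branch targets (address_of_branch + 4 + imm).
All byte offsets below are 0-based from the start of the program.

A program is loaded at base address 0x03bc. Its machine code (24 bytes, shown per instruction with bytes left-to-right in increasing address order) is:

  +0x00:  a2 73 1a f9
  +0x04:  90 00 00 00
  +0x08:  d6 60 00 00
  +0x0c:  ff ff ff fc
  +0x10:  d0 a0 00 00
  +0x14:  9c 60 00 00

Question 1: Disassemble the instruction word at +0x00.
subi $2, #7543545

[00] a2 73 1a f9 → 0xa2731af9
  op=0xa2731af9>>27=0x14 ⇒ subi (RI)
  rd@[26:24]=0x2 ⇒ $2
  imm@[23:0]=0x731af9 ⇒ #7543545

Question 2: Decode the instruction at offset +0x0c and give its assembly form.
[0c] ff ff ff fc → 0xfffffffc
  op=0xfffffffc>>27=0x1f ⇒ bz (J)
  imm@[26:0]=0x7fffffc (s27→-4) ⇒ #-4

bz #-4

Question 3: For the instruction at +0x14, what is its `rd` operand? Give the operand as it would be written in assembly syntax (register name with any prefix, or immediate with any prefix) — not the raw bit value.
$4

[14] 9c 60 00 00 → 0x9c600000
  opcode bits[31:27]=0x13: store/RR
  rd@[26:24]=0x4 ⇒ $4
  rs@[23:21]=0x3 ⇒ $3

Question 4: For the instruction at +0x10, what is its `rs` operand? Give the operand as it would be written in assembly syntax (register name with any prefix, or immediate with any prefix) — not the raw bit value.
$5

+0x10: d0 a0 00 00 ⇒ word 0xd0a00000 (big)
  opcode bits[31:27]=0x1a: move/RR
  rd: (w>>24)&0x7=0x0 → $0
  rs: (w>>21)&0x7=0x5 → $5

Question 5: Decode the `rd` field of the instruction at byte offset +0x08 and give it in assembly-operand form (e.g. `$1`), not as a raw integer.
$6

@+08  big-endian(d6 60 00 00) = 0xd6600000
  top 5b → 0x1a → move [RR]
  rd: (w>>24)&0x7=0x6 → $6
  rs: (w>>21)&0x7=0x3 → $3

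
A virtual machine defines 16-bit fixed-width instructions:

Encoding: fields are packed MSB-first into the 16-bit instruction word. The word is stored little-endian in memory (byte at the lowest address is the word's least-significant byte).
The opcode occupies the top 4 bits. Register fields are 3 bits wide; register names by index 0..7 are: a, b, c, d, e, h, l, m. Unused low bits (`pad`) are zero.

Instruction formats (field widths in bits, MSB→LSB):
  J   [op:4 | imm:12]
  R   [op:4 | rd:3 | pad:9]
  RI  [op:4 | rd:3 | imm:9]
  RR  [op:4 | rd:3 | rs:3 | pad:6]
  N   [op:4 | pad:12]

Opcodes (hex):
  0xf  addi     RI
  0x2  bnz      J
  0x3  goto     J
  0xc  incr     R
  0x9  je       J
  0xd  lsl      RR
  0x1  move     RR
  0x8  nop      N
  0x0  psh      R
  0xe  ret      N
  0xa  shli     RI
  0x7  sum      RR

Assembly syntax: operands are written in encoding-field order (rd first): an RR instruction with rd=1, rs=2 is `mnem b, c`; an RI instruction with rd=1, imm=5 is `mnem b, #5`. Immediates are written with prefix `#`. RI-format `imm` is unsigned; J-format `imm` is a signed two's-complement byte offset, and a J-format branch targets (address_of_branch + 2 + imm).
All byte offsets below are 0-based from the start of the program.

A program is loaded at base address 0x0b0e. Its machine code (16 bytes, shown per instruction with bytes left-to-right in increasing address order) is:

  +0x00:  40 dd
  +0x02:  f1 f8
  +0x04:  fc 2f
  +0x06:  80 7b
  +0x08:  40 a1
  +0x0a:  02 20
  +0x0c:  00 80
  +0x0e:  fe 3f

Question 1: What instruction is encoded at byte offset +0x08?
off 0x08: read 40 a1 as little → 0xa140
  opcode bits[15:12]=0xa: shli/RI
  rd: (w>>9)&0x7=0x0 → a
  imm: (w>>0)&0x1ff=0x140 → #320

shli a, #320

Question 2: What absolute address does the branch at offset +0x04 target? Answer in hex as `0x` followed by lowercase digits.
off 0x04: read fc 2f as little → 0x2ffc
  op=0x2ffc>>12=0x2 ⇒ bnz (J)
  imm@[11:0]=0xffc (s12→-4) ⇒ #-4
  target = base 0x0b0e + off 0x04 + 2 + imm -4 = 0x0b10

0x0b10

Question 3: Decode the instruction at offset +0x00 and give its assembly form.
lsl l, h

off 0x00: read 40 dd as little → 0xdd40
  opcode bits[15:12]=0xd: lsl/RR
  [11:9] rd=6 = l
  [8:6] rs=5 = h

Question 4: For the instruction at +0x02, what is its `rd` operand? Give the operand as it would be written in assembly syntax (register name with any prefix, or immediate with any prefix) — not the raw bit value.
e

off 0x02: read f1 f8 as little → 0xf8f1
  top 4b → 0xf → addi [RI]
  rd@[11:9]=0x4 ⇒ e
  imm@[8:0]=0xf1 ⇒ #241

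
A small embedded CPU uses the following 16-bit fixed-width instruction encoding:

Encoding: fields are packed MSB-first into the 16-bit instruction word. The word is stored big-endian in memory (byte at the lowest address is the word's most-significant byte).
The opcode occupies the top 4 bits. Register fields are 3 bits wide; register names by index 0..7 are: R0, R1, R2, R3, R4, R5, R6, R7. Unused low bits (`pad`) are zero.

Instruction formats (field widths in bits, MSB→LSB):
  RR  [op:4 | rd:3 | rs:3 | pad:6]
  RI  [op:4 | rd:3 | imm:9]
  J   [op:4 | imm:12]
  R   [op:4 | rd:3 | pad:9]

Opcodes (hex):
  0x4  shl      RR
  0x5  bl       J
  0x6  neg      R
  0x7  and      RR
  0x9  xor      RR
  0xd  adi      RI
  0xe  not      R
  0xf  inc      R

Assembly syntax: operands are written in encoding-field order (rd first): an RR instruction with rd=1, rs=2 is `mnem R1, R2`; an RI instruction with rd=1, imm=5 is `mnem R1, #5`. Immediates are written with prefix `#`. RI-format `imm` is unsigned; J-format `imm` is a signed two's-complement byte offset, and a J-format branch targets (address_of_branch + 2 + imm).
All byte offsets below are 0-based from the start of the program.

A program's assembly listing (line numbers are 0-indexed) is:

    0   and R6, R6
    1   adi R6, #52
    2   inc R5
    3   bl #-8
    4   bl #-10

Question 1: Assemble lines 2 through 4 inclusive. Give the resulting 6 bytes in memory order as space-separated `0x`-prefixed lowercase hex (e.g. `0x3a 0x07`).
0xfa 0x00 0x5f 0xf8 0x5f 0xf6

L2: inc op=0xf:4|rd=5:3|pad=0:9 ⇒ 0xfa00 ⇒ big fa 00
L3: bl op=0x5:4|imm=-8:12 ⇒ 0x5ff8 ⇒ big 5f f8
L4: bl op=0x5:4|imm=-10:12 ⇒ 0x5ff6 ⇒ big 5f f6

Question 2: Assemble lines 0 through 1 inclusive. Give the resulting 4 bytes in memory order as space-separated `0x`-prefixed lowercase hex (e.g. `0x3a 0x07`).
0x7d 0x80 0xdc 0x34

L0: and op=0x7:4|rd=6:3|rs=6:3|pad=0:6 ⇒ 0x7d80 ⇒ big 7d 80
L1: adi op=0xd:4|rd=6:3|imm=52:9 ⇒ 0xdc34 ⇒ big dc 34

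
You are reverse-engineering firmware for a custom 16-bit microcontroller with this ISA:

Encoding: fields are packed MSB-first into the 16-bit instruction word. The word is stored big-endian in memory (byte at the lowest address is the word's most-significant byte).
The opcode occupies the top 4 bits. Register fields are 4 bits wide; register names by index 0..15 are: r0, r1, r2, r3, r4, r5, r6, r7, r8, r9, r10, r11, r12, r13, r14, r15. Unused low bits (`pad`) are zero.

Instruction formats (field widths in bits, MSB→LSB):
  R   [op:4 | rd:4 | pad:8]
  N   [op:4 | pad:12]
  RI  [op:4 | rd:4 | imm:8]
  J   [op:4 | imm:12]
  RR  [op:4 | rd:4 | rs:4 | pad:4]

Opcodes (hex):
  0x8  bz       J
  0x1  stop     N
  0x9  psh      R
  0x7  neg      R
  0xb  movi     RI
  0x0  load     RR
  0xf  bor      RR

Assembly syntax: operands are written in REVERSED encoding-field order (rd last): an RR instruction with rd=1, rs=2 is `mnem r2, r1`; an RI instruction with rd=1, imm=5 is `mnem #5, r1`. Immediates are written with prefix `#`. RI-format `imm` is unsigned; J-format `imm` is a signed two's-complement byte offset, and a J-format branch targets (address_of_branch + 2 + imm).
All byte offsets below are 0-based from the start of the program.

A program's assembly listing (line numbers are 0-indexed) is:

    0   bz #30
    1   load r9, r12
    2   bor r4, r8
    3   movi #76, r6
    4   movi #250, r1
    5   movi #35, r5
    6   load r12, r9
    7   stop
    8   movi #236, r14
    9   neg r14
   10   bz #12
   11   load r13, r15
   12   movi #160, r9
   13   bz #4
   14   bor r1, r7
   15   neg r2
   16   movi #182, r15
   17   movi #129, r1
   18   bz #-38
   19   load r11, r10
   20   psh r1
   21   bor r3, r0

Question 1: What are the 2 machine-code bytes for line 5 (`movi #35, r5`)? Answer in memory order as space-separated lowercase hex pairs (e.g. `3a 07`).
b5 23

5. movi fields op=0xb:4|rd=5:4|imm=35:8 → word b523h → b5 23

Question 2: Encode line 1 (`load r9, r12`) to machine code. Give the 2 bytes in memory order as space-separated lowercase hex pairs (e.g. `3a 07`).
1. load fields op=0x0:4|rd=12:4|rs=9:4|pad=0:4 → word 0c90h → 0c 90

0c 90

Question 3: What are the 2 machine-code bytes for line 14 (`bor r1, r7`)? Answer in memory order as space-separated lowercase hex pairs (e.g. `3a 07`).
f7 10

14. bor fields op=0xf:4|rd=7:4|rs=1:4|pad=0:4 → word f710h → f7 10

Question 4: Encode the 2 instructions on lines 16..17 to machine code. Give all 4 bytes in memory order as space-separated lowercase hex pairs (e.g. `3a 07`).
L16: movi op=0xb:4|rd=15:4|imm=182:8 ⇒ 0xbfb6 ⇒ big bf b6
L17: movi op=0xb:4|rd=1:4|imm=129:8 ⇒ 0xb181 ⇒ big b1 81

bf b6 b1 81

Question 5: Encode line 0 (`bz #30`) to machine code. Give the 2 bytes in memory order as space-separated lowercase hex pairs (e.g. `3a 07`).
line 0 (bz): pack op=0x8:4|imm=30:12 = 0x801e; big→ 80 1e

80 1e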